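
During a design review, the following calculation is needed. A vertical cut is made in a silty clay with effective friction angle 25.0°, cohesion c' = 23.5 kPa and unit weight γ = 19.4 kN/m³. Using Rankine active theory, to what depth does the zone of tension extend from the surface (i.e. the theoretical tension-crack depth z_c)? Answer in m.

3.80 m

K_a = tan²(45° − 25.0°/2) = 0.4059; √K_a = 0.6371.
The active pressure is zero where K_a γ z = 2c√K_a, so z_c = 2c/(γ√K_a) = 2×23.5/(19.4×0.6371) = 3.803 m.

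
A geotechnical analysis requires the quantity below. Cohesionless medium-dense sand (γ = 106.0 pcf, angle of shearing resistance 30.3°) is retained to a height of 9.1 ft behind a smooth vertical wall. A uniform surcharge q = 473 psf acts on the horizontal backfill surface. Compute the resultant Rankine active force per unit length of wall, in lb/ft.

2860 lb/ft

K_a = tan²(45° − φ/2) = 0.3293.
Soil triangle: ½ K_a γ H² = 0.5×0.3293×106.0×9.1² = 1445 lb/ft.
Surcharge rectangle: K_a q H = 0.3293×473×9.1 = 1417 lb/ft.
Total = 1445 + 1417 = 2863 lb/ft.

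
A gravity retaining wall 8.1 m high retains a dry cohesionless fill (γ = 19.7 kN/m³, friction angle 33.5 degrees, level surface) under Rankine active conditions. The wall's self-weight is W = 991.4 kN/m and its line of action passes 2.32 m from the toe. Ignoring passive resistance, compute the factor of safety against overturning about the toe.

K_a = tan²(45° − 33.5°/2) = 0.2887.
P_a = ½K_aγH² = 0.5×0.2887×19.7×8.1² = 186.6 kN/m, acting at H/3 = 2.700 m above the base.
Overturning moment M_o = P_a × H/3 = 186.6 × 2.700 = 503.8.
Resisting moment M_r = W × 2.32 = 991.4 × 2.32 = 2300.
FS_overturning = M_r/M_o = 2300/503.8 = 4.566.

4.57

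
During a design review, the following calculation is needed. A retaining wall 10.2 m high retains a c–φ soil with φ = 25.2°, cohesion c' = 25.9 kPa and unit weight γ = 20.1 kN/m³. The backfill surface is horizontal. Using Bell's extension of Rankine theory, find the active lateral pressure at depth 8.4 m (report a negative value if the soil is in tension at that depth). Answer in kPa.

35.1 kPa

K_a = (1 − sin φ)/(1 + sin φ) = 0.4027.
σ_a = K_a γ z − 2c√K_a = 0.4027×20.1×8.4 − 2×25.9×0.6346 = 35.13 kPa.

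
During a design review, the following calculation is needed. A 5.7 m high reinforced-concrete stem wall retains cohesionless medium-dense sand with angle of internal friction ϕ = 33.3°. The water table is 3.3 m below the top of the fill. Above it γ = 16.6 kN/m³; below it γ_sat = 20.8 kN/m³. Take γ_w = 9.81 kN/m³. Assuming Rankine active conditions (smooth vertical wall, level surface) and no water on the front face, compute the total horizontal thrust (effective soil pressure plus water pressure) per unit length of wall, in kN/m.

102 kN/m

K_a = tan²(45° − φ/2) = 0.2911.
γ' = 20.8 − 9.81 = 10.99 kN/m³. Depth below WT = 2.4 m.
σ'_h at WT = K_a γ d_w = 15.95 kPa; at base = 15.95 + K_a γ' × 2.4 = 23.63 kPa.
P₁ (0–3.3 m) = ½×15.95×3.3 = 26.31. P₂ (3.3–5.7 m) = ½(15.95+23.63)×2.4 = 47.49.
P_w = ½ γ_w h₂² = 0.5×9.81×2.4² = 28.25. Total = 26.31+47.49+28.25 = 102.1 kN/m.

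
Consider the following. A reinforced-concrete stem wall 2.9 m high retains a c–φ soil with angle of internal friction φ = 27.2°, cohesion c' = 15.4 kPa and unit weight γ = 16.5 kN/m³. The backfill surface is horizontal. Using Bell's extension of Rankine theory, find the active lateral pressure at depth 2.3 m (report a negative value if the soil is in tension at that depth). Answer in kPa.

-4.66 kPa

K_a = (1 − sin φ)/(1 + sin φ) = 0.3726.
σ_a = K_a γ z − 2c√K_a = 0.3726×16.5×2.3 − 2×15.4×0.6104 = -4.661 kPa.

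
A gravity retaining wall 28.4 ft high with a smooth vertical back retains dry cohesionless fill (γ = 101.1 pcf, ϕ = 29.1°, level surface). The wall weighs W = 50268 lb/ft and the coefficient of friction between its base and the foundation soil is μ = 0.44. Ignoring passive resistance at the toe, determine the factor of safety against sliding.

K_a = tan²(45° − 29.1°/2) = 0.3456.
P_a = ½K_aγH² = 0.5×0.3456×101.1×28.4² = 14090 lb/ft, acting at H/3 = 9.467 ft above the base.
FS_sliding = μW / P_a = 0.44×50268 / 14090 = 1.570.

1.57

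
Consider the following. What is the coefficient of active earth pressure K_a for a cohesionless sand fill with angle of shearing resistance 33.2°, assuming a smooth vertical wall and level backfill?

0.292

K_a = tan²(45° − φ/2) = tan²(28.40°) = 0.2924.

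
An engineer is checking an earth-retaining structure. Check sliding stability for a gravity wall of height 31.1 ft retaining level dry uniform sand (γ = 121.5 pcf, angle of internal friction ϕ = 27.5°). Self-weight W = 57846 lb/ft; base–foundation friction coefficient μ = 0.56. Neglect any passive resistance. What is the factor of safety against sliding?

1.50

K_a = tan²(45° − 27.5°/2) = 0.3682.
P_a = ½K_aγH² = 0.5×0.3682×121.5×31.1² = 21640 lb/ft, acting at H/3 = 10.37 ft above the base.
FS_sliding = μW / P_a = 0.56×57846 / 21640 = 1.497.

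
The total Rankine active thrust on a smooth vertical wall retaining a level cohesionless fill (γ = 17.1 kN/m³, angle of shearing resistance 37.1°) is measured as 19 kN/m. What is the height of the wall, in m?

3.00 m

K_a = 0.2475. P_a = ½ K_a γ H² ⇒ H = √(2P_a/(K_a γ)).
H = √(2×19/(0.2475×17.1)) = 2.996 m.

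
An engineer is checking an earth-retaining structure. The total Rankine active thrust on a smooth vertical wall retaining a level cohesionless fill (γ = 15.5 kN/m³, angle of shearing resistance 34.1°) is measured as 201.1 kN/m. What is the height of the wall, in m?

9.60 m

K_a = 0.2815. P_a = ½ K_a γ H² ⇒ H = √(2P_a/(K_a γ)).
H = √(2×201.1/(0.2815×15.5)) = 9.601 m.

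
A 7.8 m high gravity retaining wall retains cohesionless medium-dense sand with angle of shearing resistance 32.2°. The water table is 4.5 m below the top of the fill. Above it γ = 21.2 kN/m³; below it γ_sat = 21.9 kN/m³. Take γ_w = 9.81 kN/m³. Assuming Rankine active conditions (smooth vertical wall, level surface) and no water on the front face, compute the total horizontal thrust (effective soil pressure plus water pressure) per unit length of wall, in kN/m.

235 kN/m

K_a = tan²(45° − φ/2) = 0.3047.
γ' = 21.9 − 9.81 = 12.09 kN/m³. Depth below WT = 3.3 m.
σ'_h at WT = K_a γ d_w = 29.07 kPa; at base = 29.07 + K_a γ' × 3.3 = 41.23 kPa.
P₁ (0–4.5 m) = ½×29.07×4.5 = 65.41. P₂ (4.5–7.8 m) = ½(29.07+41.23)×3.3 = 116.0.
P_w = ½ γ_w h₂² = 0.5×9.81×3.3² = 53.42. Total = 65.41+116.0+53.42 = 234.8 kN/m.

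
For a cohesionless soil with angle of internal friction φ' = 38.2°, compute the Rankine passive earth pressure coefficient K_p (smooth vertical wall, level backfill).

4.24

K_p = (1 + sin φ)/(1 − sin φ) = tan²(45° + 38.2°/2) = 4.241.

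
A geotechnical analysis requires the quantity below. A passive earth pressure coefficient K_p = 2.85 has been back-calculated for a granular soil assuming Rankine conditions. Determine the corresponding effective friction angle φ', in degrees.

K_p = (1+sin φ)/(1−sin φ) ⇒ sin φ = (K_p − 1)/(K_p + 1) = 0.4805.
φ = arcsin(0.4805) = 28.72°.

28.7°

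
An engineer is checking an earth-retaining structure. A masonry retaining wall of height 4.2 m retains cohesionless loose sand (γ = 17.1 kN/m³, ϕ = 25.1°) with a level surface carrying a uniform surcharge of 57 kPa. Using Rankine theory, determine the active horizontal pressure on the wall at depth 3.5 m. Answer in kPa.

K_a = (1 − sin φ)/(1 + sin φ) = 0.4043.
σ_v = γz + q = 17.1 × 3.5 + 57 = 116.9 kPa.
σ_h = K_a σ_v = 0.4043 × 116.9 = 47.24 kPa.

47.2 kPa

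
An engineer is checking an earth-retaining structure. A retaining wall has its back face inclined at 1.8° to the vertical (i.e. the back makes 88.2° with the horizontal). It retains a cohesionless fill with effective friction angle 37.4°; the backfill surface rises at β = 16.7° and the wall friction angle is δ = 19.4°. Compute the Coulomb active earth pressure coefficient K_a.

0.287

K_a = sin²(α+φ) / [sin²α · sin(α−δ) · (1 + √{sin(φ+δ)sin(φ−β) / (sin(α−δ)sin(α+β))})²].
With α = 88.2°, φ = 37.4°, δ = 19.4°, β = 16.7°: K_a = 0.2869.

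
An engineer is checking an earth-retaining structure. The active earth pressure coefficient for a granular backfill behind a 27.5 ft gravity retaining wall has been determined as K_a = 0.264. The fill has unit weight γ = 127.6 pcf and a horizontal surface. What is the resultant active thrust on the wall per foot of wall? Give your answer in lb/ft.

12700 lb/ft

P = ½ K_a γ H² = 0.5 × 0.264 × 127.6 × 27.5² = 12740 lb/ft.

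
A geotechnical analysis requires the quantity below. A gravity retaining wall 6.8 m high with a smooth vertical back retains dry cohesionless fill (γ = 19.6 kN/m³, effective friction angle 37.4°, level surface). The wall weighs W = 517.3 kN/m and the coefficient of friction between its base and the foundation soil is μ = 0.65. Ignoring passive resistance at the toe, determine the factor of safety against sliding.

K_a = tan²(45° − 37.4°/2) = 0.2443.
P_a = ½K_aγH² = 0.5×0.2443×19.6×6.8² = 110.7 kN/m, acting at H/3 = 2.267 m above the base.
FS_sliding = μW / P_a = 0.65×517.3 / 110.7 = 3.038.

3.04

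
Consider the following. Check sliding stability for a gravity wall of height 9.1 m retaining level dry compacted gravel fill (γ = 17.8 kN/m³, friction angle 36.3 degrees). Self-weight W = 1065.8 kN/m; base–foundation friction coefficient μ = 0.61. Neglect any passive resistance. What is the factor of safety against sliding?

3.44

K_a = tan²(45° − 36.3°/2) = 0.2563.
P_a = ½K_aγH² = 0.5×0.2563×17.8×9.1² = 188.9 kN/m, acting at H/3 = 3.033 m above the base.
FS_sliding = μW / P_a = 0.61×1065.8 / 188.9 = 3.442.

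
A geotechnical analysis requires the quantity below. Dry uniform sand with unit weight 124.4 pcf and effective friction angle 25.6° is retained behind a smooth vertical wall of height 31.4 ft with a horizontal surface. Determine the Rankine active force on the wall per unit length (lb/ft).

24300 lb/ft

K_a = tan²(45° − φ/2) = 0.3966.
P_a = ½ K_a γ H² = 0.5 × 0.3966 × 124.4 × 31.4² = 24320 lb/ft.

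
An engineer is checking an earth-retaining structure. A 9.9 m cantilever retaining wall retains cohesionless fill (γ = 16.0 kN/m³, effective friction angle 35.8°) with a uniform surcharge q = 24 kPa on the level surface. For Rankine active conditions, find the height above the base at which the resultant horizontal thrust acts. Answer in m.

3.68 m

K_a = 0.2619.
Triangular part P₁ = ½K_aγH² = 205.3 at H/3 = 3.300 m; rectangular part P₂ = K_a q H = 62.22 at H/2 = 4.950 m.
ȳ = (P₁·3.300 + P₂·4.950)/(P₁+P₂) = 3.684 m.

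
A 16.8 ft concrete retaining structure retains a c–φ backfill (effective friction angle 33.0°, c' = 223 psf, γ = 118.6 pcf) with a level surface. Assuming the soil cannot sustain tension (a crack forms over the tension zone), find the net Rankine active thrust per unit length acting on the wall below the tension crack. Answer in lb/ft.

1700 lb/ft

K_a = 0.2948; √K_a = 0.5430.
Tension-crack depth z_c = 2c/(γ√K_a) = 2×223/(118.6×0.5430) = 6.926 ft.
σ_a at base = K_a γ H − 2c√K_a = 0.2948×118.6×16.8 − 2×223×0.5430 = 345.2 psf.
P_a = ½ × 345.2 × (H − z_c) = 0.5×345.2×9.874 = 1704 lb/ft.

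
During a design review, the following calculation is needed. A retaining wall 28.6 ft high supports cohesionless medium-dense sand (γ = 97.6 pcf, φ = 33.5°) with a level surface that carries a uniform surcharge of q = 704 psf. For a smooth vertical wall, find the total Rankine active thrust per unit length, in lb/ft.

17300 lb/ft

K_a = tan²(45° − φ/2) = 0.2887.
Soil triangle: ½ K_a γ H² = 0.5×0.2887×97.6×28.6² = 11520 lb/ft.
Surcharge rectangle: K_a q H = 0.2887×704×28.6 = 5813 lb/ft.
Total = 11520 + 5813 = 17340 lb/ft.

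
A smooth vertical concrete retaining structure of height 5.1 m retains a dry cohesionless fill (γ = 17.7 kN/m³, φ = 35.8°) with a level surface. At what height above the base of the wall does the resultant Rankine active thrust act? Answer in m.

K_a = 0.2619.
The pressure distribution is triangular, so the resultant acts at H/3 above the base = 5.1/3 = 1.700 m.

1.70 m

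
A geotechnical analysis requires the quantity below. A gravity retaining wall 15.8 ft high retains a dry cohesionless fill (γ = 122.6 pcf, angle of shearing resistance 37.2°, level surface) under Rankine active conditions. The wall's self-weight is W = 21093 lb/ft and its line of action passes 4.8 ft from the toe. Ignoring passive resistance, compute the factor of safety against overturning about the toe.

K_a = tan²(45° − 37.2°/2) = 0.2464.
P_a = ½K_aγH² = 0.5×0.2464×122.6×15.8² = 3771 lb/ft, acting at H/3 = 5.267 ft above the base.
Overturning moment M_o = P_a × H/3 = 3771 × 5.267 = 19860.
Resisting moment M_r = W × 4.8 = 21093 × 4.8 = 101200.
FS_overturning = M_r/M_o = 101200/19860 = 5.098.

5.10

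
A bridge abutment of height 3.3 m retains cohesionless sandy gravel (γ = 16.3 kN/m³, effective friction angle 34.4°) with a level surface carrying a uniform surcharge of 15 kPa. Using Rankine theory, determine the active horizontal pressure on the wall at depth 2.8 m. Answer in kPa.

K_a = (1 − sin φ)/(1 + sin φ) = 0.2780.
σ_v = γz + q = 16.3 × 2.8 + 15 = 60.64 kPa.
σ_h = K_a σ_v = 0.2780 × 60.64 = 16.86 kPa.

16.9 kPa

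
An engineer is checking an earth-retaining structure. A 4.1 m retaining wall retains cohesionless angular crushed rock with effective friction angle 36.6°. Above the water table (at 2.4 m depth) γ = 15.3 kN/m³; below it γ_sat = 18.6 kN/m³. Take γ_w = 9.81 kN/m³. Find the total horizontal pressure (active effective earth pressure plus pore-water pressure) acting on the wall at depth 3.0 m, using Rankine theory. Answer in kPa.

K_a = (1 − sin φ)/(1 + sin φ) = 0.2530.
γ' = 18.6 − 9.81 = 8.790 kN/m³.
Effective vertical stress at 3.0 m: σ'_v = 15.3×2.4 + 8.790×0.600 = 41.99 kPa.
σ'_h = K_a σ'_v = 0.2530 × 41.99 = 10.62 kPa; u = γ_w × 0.600 = 5.886 kPa.
Total σ_h = 10.62 + 5.886 = 16.51 kPa.

16.5 kPa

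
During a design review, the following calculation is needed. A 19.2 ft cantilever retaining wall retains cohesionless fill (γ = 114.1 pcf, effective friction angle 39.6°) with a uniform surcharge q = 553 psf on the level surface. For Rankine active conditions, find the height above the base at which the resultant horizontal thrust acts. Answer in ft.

K_a = 0.2214.
Triangular part P₁ = ½K_aγH² = 4657 at H/3 = 6.400 ft; rectangular part P₂ = K_a q H = 2351 at H/2 = 9.600 ft.
ȳ = (P₁·6.400 + P₂·9.600)/(P₁+P₂) = 7.474 ft.

7.47 ft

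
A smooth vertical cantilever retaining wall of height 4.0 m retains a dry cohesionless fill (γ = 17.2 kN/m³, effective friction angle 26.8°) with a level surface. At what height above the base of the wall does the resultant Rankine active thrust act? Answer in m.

K_a = 0.3785.
The pressure distribution is triangular, so the resultant acts at H/3 above the base = 4.0/3 = 1.333 m.

1.33 m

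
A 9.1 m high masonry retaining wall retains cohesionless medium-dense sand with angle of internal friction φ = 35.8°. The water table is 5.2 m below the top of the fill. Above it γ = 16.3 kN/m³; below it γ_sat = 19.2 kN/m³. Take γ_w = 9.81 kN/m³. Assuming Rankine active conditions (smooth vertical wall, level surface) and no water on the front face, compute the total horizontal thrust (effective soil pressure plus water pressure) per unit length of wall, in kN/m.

238 kN/m

K_a = tan²(45° − φ/2) = 0.2619.
γ' = 19.2 − 9.81 = 9.390 kN/m³. Depth below WT = 3.9 m.
σ'_h at WT = K_a γ d_w = 22.20 kPa; at base = 22.20 + K_a γ' × 3.9 = 31.79 kPa.
P₁ (0–5.2 m) = ½×22.20×5.2 = 57.71. P₂ (5.2–9.1 m) = ½(22.20+31.79)×3.9 = 105.3.
P_w = ½ γ_w h₂² = 0.5×9.81×3.9² = 74.61. Total = 57.71+105.3+74.61 = 237.6 kN/m.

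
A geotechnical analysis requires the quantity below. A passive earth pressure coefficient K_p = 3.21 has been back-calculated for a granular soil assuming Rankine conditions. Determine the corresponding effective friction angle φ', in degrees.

K_p = (1+sin φ)/(1−sin φ) ⇒ sin φ = (K_p − 1)/(K_p + 1) = 0.5249.
φ = arcsin(0.5249) = 31.66°.

31.7°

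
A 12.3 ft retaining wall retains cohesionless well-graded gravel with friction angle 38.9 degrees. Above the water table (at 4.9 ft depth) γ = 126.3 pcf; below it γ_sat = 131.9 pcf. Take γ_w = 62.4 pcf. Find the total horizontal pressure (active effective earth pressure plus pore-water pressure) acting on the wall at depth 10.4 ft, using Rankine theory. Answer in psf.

K_a = (1 − sin φ)/(1 + sin φ) = 0.2285.
γ' = 131.9 − 62.4 = 69.50 pcf.
Effective vertical stress at 10.4 ft: σ'_v = 126.3×4.9 + 69.50×5.50 = 1001 psf.
σ'_h = K_a σ'_v = 0.2285 × 1001 = 228.8 psf; u = γ_w × 5.50 = 343.2 psf.
Total σ_h = 228.8 + 343.2 = 572.0 psf.

572 psf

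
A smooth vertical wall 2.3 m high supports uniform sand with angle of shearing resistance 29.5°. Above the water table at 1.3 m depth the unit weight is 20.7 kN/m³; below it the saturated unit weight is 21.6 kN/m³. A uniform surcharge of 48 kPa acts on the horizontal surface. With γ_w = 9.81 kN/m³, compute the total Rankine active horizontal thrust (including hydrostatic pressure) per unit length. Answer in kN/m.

K_a = tan²(45° − φ/2) = 0.3401.
γ' = 21.6 − 9.81 = 11.79 kN/m³. h₂ = H − d_w = 1.0 m.
σ'_h: at surface K_a·q = 16.32; at WT K_a(q+γd_w) = 25.48; at base K_a(q+γd_w+γ'h₂) = 29.49 kPa.
P₁ = ½(16.32+25.48)×1.3 = 27.17; P₂ = ½(25.48+29.49)×1.0 = 27.48; P_w = ½γ_w h₂² = 4.905.
Total = 27.17+27.48+4.905 = 59.56 kN/m.

59.6 kN/m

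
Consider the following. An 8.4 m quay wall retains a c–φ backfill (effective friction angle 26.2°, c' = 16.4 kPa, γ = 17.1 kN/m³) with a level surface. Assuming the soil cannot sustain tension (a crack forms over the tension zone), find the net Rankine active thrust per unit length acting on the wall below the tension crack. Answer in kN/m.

93.7 kN/m

K_a = 0.3874; √K_a = 0.6224.
Tension-crack depth z_c = 2c/(γ√K_a) = 2×16.4/(17.1×0.6224) = 3.082 m.
σ_a at base = K_a γ H − 2c√K_a = 0.3874×17.1×8.4 − 2×16.4×0.6224 = 35.24 kPa.
P_a = ½ × 35.24 × (H − z_c) = 0.5×35.24×5.318 = 93.70 kN/m.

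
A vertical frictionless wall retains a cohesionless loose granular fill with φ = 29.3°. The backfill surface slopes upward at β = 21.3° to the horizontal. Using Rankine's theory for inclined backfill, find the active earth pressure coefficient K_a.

0.447

K_a = cos β · (cos β − √(cos²β − cos²φ)) / (cos β + √(cos²β − cos²φ)).
cos β = 0.9317, cos φ = 0.8721, √(cos²β − cos²φ) = 0.3279.
K_a = 0.9317 × (0.9317 − 0.3279)/(0.9317 + 0.3279) = 0.4466.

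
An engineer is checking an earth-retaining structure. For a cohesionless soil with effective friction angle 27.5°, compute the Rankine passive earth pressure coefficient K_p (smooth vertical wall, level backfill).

2.72

K_p = (1 + sin φ)/(1 − sin φ) = tan²(45° + 27.5°/2) = 2.716.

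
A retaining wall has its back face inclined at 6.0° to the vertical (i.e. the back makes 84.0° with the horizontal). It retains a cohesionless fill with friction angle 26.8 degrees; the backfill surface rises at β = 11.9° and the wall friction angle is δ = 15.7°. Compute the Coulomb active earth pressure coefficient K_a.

0.463

K_a = sin²(α+φ) / [sin²α · sin(α−δ) · (1 + √{sin(φ+δ)sin(φ−β) / (sin(α−δ)sin(α+β))})²].
With α = 84.0°, φ = 26.8°, δ = 15.7°, β = 11.9°: K_a = 0.4627.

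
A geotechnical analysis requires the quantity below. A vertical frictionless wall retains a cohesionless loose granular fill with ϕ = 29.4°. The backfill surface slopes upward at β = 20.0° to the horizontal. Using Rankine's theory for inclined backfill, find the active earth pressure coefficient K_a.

K_a = cos β · (cos β − √(cos²β − cos²φ)) / (cos β + √(cos²β − cos²φ)).
cos β = 0.9397, cos φ = 0.8712, √(cos²β − cos²φ) = 0.3521.
K_a = 0.9397 × (0.9397 − 0.3521)/(0.9397 + 0.3521) = 0.4274.

0.427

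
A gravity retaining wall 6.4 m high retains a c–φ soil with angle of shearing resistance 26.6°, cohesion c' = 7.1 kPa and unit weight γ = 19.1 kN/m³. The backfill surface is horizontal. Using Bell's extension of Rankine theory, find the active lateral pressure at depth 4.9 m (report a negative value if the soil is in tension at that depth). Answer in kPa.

26.9 kPa

K_a = (1 − sin φ)/(1 + sin φ) = 0.3814.
σ_a = K_a γ z − 2c√K_a = 0.3814×19.1×4.9 − 2×7.1×0.6176 = 26.93 kPa.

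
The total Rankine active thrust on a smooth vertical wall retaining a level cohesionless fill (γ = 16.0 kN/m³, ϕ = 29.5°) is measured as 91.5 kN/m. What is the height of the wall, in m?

K_a = 0.3401. P_a = ½ K_a γ H² ⇒ H = √(2P_a/(K_a γ)).
H = √(2×91.5/(0.3401×16.0)) = 5.799 m.

5.80 m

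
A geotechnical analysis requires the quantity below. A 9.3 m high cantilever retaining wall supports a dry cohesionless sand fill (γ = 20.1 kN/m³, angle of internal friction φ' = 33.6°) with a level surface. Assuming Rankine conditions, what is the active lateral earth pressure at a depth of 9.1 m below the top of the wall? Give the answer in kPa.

K_a = (1 − sin φ)/(1 + sin φ) = 0.2875.
σ_h = K_a γ z = 0.2875 × 20.1 × 9.1 = 52.59 kPa.

52.6 kPa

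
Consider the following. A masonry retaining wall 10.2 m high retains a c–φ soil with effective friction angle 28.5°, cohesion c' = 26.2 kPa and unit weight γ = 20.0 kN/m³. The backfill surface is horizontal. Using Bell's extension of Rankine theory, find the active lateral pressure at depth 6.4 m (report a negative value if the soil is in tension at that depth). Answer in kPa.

K_a = (1 − sin φ)/(1 + sin φ) = 0.3540.
σ_a = K_a γ z − 2c√K_a = 0.3540×20.0×6.4 − 2×26.2×0.5949 = 14.13 kPa.

14.1 kPa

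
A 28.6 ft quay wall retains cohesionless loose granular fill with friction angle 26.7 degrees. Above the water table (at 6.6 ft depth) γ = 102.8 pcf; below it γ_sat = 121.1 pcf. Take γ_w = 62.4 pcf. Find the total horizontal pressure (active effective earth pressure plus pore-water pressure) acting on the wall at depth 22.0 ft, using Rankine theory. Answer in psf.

1560 psf

K_a = (1 − sin φ)/(1 + sin φ) = 0.3800.
γ' = 121.1 − 62.4 = 58.70 pcf.
Effective vertical stress at 22.0 ft: σ'_v = 102.8×6.6 + 58.70×15.4 = 1582 psf.
σ'_h = K_a σ'_v = 0.3800 × 1582 = 601.3 psf; u = γ_w × 15.4 = 961.0 psf.
Total σ_h = 601.3 + 961.0 = 1562 psf.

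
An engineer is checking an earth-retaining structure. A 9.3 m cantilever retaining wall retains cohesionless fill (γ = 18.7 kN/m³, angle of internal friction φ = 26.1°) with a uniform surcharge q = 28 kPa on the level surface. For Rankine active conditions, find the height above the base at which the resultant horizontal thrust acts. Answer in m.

3.48 m

K_a = 0.3889.
Triangular part P₁ = ½K_aγH² = 314.5 at H/3 = 3.100 m; rectangular part P₂ = K_a q H = 101.3 at H/2 = 4.650 m.
ȳ = (P₁·3.100 + P₂·4.650)/(P₁+P₂) = 3.478 m.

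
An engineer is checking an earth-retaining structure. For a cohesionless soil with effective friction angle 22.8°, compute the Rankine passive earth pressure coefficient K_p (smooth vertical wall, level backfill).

2.27

K_p = (1 + sin φ)/(1 − sin φ) = tan²(45° + 22.8°/2) = 2.265.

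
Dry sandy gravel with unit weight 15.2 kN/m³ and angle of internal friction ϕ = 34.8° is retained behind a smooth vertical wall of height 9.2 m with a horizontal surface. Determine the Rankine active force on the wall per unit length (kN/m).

176 kN/m

K_a = tan²(45° − φ/2) = 0.2733.
P_a = ½ K_a γ H² = 0.5 × 0.2733 × 15.2 × 9.2² = 175.8 kN/m.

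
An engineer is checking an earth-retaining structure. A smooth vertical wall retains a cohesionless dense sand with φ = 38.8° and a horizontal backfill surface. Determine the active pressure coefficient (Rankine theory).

K_a = (1 − sin φ)/(1 + sin φ) = (1 − sin 38.8°)/(1 + sin 38.8°) = 0.2296.

0.230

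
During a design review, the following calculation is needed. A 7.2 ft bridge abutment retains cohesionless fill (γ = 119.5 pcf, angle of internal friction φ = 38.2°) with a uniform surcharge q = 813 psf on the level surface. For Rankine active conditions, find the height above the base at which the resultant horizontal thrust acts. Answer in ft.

3.18 ft

K_a = 0.2358.
Triangular part P₁ = ½K_aγH² = 730.3 at H/3 = 2.400 ft; rectangular part P₂ = K_a q H = 1380 at H/2 = 3.600 ft.
ȳ = (P₁·2.400 + P₂·3.600)/(P₁+P₂) = 3.185 ft.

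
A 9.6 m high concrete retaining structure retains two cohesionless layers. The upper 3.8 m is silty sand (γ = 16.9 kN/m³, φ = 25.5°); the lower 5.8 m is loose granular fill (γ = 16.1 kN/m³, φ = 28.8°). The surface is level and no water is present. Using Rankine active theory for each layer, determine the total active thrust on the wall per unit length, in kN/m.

K_a1 = tan²(45°−25.5°/2) = 0.3981; K_a2 = tan²(45°−28.8°/2) = 0.3498.
Layer 1: σ at base = K_a1 γ₁ h₁ = 25.57 kPa; P₁ = ½×25.57×3.8 = 48.58.
Layer 2: σ_v at top = γ₁h₁ = 64.22; σ_h top = K_a2×64.22 = 22.46; σ_h base = K_a2×(64.22+16.1×5.8) = 55.12.
P₂ = ½(22.46+55.12)×5.8 = 225.0. Total P_a = 48.58+225.0 = 273.6 kN/m.

274 kN/m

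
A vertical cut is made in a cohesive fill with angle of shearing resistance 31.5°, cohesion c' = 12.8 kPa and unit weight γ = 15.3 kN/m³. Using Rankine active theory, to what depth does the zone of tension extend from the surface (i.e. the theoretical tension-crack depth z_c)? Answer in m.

K_a = tan²(45° − 31.5°/2) = 0.3136; √K_a = 0.5600.
The active pressure is zero where K_a γ z = 2c√K_a, so z_c = 2c/(γ√K_a) = 2×12.8/(15.3×0.5600) = 2.988 m.

2.99 m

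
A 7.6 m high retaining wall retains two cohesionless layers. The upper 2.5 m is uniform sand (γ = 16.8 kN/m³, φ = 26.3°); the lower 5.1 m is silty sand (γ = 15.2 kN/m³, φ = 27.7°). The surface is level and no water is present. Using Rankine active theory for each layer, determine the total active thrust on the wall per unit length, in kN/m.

K_a1 = tan²(45°−26.3°/2) = 0.3859; K_a2 = tan²(45°−27.7°/2) = 0.3653.
Layer 1: σ at base = K_a1 γ₁ h₁ = 16.21 kPa; P₁ = ½×16.21×2.5 = 20.26.
Layer 2: σ_v at top = γ₁h₁ = 42.00; σ_h top = K_a2×42.00 = 15.34; σ_h base = K_a2×(42.00+15.2×5.1) = 43.66.
P₂ = ½(15.34+43.66)×5.1 = 150.5. Total P_a = 20.26+150.5 = 170.7 kN/m.

171 kN/m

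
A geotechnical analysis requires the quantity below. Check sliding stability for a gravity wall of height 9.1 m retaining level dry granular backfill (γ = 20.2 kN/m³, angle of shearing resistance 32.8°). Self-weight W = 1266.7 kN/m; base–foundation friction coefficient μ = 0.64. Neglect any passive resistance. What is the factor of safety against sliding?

3.26

K_a = tan²(45° − 32.8°/2) = 0.2973.
P_a = ½K_aγH² = 0.5×0.2973×20.2×9.1² = 248.6 kN/m, acting at H/3 = 3.033 m above the base.
FS_sliding = μW / P_a = 0.64×1266.7 / 248.6 = 3.261.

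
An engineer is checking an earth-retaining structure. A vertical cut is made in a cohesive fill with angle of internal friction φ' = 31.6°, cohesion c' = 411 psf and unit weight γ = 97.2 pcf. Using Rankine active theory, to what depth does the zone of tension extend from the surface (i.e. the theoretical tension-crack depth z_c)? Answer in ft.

15.1 ft

K_a = tan²(45° − 31.6°/2) = 0.3123; √K_a = 0.5589.
The active pressure is zero where K_a γ z = 2c√K_a, so z_c = 2c/(γ√K_a) = 2×411/(97.2×0.5589) = 15.13 ft.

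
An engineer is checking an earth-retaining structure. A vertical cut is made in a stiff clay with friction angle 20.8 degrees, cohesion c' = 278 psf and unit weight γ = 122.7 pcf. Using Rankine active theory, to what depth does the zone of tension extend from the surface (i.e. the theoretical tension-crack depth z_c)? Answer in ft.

K_a = tan²(45° − 20.8°/2) = 0.4759; √K_a = 0.6899.
The active pressure is zero where K_a γ z = 2c√K_a, so z_c = 2c/(γ√K_a) = 2×278/(122.7×0.6899) = 6.569 ft.

6.57 ft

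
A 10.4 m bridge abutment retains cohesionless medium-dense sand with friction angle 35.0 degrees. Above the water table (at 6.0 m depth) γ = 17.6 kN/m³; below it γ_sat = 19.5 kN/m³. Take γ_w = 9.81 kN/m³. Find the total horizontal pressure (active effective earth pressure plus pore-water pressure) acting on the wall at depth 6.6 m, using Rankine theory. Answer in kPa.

K_a = (1 − sin φ)/(1 + sin φ) = 0.2710.
γ' = 19.5 − 9.81 = 9.690 kN/m³.
Effective vertical stress at 6.6 m: σ'_v = 17.6×6.0 + 9.690×0.600 = 111.4 kPa.
σ'_h = K_a σ'_v = 0.2710 × 111.4 = 30.19 kPa; u = γ_w × 0.600 = 5.886 kPa.
Total σ_h = 30.19 + 5.886 = 36.08 kPa.

36.1 kPa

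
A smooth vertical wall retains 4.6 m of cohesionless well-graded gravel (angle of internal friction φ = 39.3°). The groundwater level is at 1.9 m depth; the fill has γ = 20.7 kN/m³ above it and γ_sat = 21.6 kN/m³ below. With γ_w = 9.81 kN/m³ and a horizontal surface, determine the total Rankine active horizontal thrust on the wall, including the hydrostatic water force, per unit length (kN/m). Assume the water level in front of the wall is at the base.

77.6 kN/m

K_a = tan²(45° − φ/2) = 0.2245.
γ' = 21.6 − 9.81 = 11.79 kN/m³. Depth below WT = 2.7 m.
σ'_h at WT = K_a γ d_w = 8.828 kPa; at base = 8.828 + K_a γ' × 2.7 = 15.97 kPa.
P₁ (0–1.9 m) = ½×8.828×1.9 = 8.386. P₂ (1.9–4.6 m) = ½(8.828+15.97)×2.7 = 33.48.
P_w = ½ γ_w h₂² = 0.5×9.81×2.7² = 35.76. Total = 8.386+33.48+35.76 = 77.62 kN/m.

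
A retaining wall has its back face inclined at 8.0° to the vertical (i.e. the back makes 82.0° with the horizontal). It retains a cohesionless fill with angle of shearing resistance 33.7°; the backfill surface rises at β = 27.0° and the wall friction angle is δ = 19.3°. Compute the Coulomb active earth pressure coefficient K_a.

0.524

K_a = sin²(α+φ) / [sin²α · sin(α−δ) · (1 + √{sin(φ+δ)sin(φ−β) / (sin(α−δ)sin(α+β))})²].
With α = 82.0°, φ = 33.7°, δ = 19.3°, β = 27.0°: K_a = 0.5244.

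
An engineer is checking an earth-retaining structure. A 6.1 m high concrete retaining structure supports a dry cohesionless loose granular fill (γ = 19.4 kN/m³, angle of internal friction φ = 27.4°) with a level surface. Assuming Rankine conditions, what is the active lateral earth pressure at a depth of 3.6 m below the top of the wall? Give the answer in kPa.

K_a = (1 − sin φ)/(1 + sin φ) = 0.3697.
σ_h = K_a γ z = 0.3697 × 19.4 × 3.6 = 25.82 kPa.

25.8 kPa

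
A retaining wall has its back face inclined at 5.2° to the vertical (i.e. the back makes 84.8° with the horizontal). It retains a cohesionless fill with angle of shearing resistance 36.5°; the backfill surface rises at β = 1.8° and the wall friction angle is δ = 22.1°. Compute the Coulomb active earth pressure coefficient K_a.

K_a = sin²(α+φ) / [sin²α · sin(α−δ) · (1 + √{sin(φ+δ)sin(φ−β) / (sin(α−δ)sin(α+β))})²].
With α = 84.8°, φ = 36.5°, δ = 22.1°, β = 1.8°: K_a = 0.2736.

0.274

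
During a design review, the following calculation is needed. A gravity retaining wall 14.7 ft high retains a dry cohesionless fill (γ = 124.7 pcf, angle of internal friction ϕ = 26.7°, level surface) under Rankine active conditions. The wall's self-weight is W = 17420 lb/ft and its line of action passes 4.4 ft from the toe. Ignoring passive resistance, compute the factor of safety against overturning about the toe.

K_a = tan²(45° − 26.7°/2) = 0.3800.
P_a = ½K_aγH² = 0.5×0.3800×124.7×14.7² = 5119 lb/ft, acting at H/3 = 4.900 ft above the base.
Overturning moment M_o = P_a × H/3 = 5119 × 4.900 = 25080.
Resisting moment M_r = W × 4.4 = 17420 × 4.4 = 76650.
FS_overturning = M_r/M_o = 76650/25080 = 3.056.

3.06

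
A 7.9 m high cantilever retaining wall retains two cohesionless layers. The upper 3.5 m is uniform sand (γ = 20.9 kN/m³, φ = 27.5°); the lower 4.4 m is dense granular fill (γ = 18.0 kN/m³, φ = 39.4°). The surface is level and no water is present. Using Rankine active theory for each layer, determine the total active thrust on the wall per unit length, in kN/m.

158 kN/m

K_a1 = tan²(45°−27.5°/2) = 0.3682; K_a2 = tan²(45°−39.4°/2) = 0.2234.
Layer 1: σ at base = K_a1 γ₁ h₁ = 26.94 kPa; P₁ = ½×26.94×3.5 = 47.14.
Layer 2: σ_v at top = γ₁h₁ = 73.15; σ_h top = K_a2×73.15 = 16.34; σ_h base = K_a2×(73.15+18.0×4.4) = 34.04.
P₂ = ½(16.34+34.04)×4.4 = 110.9. Total P_a = 47.14+110.9 = 158.0 kN/m.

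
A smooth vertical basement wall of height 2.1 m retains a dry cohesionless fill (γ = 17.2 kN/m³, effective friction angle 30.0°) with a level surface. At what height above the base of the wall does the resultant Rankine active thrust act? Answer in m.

K_a = 0.3333.
The pressure distribution is triangular, so the resultant acts at H/3 above the base = 2.1/3 = 0.7000 m.

0.700 m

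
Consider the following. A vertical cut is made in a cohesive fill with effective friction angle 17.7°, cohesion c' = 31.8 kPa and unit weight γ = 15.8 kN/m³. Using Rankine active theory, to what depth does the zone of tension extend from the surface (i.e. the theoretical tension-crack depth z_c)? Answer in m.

5.51 m

K_a = tan²(45° − 17.7°/2) = 0.5337; √K_a = 0.7306.
The active pressure is zero where K_a γ z = 2c√K_a, so z_c = 2c/(γ√K_a) = 2×31.8/(15.8×0.7306) = 5.510 m.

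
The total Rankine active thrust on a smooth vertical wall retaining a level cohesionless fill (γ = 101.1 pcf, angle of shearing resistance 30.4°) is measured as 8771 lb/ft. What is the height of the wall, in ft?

K_a = 0.3280. P_a = ½ K_a γ H² ⇒ H = √(2P_a/(K_a γ)).
H = √(2×8771/(0.3280×101.1)) = 23.00 ft.

23.0 ft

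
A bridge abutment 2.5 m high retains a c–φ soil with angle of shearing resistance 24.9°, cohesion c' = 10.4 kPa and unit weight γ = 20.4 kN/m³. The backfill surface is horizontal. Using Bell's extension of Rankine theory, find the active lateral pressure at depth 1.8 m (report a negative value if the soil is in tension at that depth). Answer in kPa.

1.68 kPa

K_a = (1 − sin φ)/(1 + sin φ) = 0.4074.
σ_a = K_a γ z − 2c√K_a = 0.4074×20.4×1.8 − 2×10.4×0.6383 = 1.684 kPa.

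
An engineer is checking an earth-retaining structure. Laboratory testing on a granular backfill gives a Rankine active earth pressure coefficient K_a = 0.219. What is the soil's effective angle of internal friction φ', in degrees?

39.8°

K_a = tan²(45° − φ/2) ⇒ 45° − φ/2 = arctan(√0.219) = 25.08°.
φ = 2(45° − 25.08°) = 39.84°.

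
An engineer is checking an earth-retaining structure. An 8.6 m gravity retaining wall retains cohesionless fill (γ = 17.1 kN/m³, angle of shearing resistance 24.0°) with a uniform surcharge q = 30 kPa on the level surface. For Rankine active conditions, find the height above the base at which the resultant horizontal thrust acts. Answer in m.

3.28 m

K_a = 0.4217.
Triangular part P₁ = ½K_aγH² = 266.7 at H/3 = 2.867 m; rectangular part P₂ = K_a q H = 108.8 at H/2 = 4.300 m.
ȳ = (P₁·2.867 + P₂·4.300)/(P₁+P₂) = 3.282 m.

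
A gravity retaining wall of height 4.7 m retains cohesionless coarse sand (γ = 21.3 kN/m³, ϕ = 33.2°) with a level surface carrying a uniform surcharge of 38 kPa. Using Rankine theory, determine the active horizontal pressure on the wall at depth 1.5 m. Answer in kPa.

20.5 kPa

K_a = (1 − sin φ)/(1 + sin φ) = 0.2924.
σ_v = γz + q = 21.3 × 1.5 + 38 = 69.95 kPa.
σ_h = K_a σ_v = 0.2924 × 69.95 = 20.45 kPa.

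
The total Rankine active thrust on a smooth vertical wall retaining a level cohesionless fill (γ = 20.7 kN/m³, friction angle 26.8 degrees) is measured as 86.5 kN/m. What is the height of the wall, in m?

K_a = 0.3785. P_a = ½ K_a γ H² ⇒ H = √(2P_a/(K_a γ)).
H = √(2×86.5/(0.3785×20.7)) = 4.699 m.

4.70 m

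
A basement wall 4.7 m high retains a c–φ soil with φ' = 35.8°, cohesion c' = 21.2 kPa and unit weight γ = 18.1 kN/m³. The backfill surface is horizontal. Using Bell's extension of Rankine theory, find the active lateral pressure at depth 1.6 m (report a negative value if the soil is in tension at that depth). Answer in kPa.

-14.1 kPa

K_a = (1 − sin φ)/(1 + sin φ) = 0.2619.
σ_a = K_a γ z − 2c√K_a = 0.2619×18.1×1.6 − 2×21.2×0.5117 = -14.11 kPa.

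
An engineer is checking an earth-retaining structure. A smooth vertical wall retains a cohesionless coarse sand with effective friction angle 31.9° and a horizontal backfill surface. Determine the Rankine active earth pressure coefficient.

0.309

K_a = (1 − sin φ)/(1 + sin φ) = (1 − sin 31.9°)/(1 + sin 31.9°) = 0.3085.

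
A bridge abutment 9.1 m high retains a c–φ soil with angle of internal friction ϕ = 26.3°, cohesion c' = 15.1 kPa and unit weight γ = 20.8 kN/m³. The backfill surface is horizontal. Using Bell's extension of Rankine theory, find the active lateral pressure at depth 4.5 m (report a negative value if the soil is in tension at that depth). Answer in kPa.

17.4 kPa

K_a = (1 − sin φ)/(1 + sin φ) = 0.3859.
σ_a = K_a γ z − 2c√K_a = 0.3859×20.8×4.5 − 2×15.1×0.6212 = 17.36 kPa.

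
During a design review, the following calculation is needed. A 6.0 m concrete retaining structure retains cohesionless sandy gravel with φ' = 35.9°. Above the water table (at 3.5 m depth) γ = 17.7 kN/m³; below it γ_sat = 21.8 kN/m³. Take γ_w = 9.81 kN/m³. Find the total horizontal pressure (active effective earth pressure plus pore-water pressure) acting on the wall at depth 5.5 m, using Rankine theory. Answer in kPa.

K_a = (1 − sin φ)/(1 + sin φ) = 0.2607.
γ' = 21.8 − 9.81 = 11.99 kN/m³.
Effective vertical stress at 5.5 m: σ'_v = 17.7×3.5 + 11.99×2.00 = 85.93 kPa.
σ'_h = K_a σ'_v = 0.2607 × 85.93 = 22.41 kPa; u = γ_w × 2.00 = 19.62 kPa.
Total σ_h = 22.41 + 19.62 = 42.03 kPa.

42.0 kPa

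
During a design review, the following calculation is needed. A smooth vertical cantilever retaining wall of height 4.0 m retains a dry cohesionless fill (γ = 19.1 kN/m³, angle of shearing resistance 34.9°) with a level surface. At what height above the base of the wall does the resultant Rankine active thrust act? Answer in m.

1.33 m

K_a = 0.2721.
The pressure distribution is triangular, so the resultant acts at H/3 above the base = 4.0/3 = 1.333 m.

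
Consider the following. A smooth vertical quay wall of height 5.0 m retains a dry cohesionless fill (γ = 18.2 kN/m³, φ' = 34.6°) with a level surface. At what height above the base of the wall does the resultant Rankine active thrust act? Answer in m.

K_a = 0.2756.
The pressure distribution is triangular, so the resultant acts at H/3 above the base = 5.0/3 = 1.667 m.

1.67 m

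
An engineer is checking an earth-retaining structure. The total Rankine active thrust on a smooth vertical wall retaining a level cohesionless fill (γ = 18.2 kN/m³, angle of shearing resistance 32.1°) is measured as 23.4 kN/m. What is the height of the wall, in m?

2.90 m

K_a = 0.3060. P_a = ½ K_a γ H² ⇒ H = √(2P_a/(K_a γ)).
H = √(2×23.4/(0.3060×18.2)) = 2.899 m.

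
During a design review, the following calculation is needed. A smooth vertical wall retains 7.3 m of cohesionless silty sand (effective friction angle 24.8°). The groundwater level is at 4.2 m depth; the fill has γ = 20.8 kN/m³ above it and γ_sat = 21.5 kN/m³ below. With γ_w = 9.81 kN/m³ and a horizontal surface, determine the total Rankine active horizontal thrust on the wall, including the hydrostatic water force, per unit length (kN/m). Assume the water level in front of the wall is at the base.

256 kN/m

K_a = tan²(45° − φ/2) = 0.4090.
γ' = 21.5 − 9.81 = 11.69 kN/m³. Depth below WT = 3.1 m.
σ'_h at WT = K_a γ d_w = 35.73 kPa; at base = 35.73 + K_a γ' × 3.1 = 50.55 kPa.
P₁ (0–4.2 m) = ½×35.73×4.2 = 75.03. P₂ (4.2–7.3 m) = ½(35.73+50.55)×3.1 = 133.7.
P_w = ½ γ_w h₂² = 0.5×9.81×3.1² = 47.14. Total = 75.03+133.7+47.14 = 255.9 kN/m.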